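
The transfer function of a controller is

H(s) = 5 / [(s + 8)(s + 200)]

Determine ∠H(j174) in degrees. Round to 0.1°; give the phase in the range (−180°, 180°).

-128.4°

At s = jω = j174:
pole (s+8): 8 + j174 → |·| = √(8²+174²) = √30340 ≈ 174.18, ∠ = arctan(174/8) ≈ 87.37°
pole (s+200): 200 + j174 → |·| = √(200²+174²) = √70276 ≈ 265.1, ∠ = arctan(174/200) ≈ 41.02°
∠H = 0.00° − 128.39° = -128.39°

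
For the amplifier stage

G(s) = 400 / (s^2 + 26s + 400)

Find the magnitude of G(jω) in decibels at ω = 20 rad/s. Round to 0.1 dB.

-2.3 dB

At s = jω = j20:
quadratic: (j20)² + 26·j20 + 400 = 0 + j520 → |·| ≈ 520, ∠ ≈ 90.00°
|G| = 400 / 520 ≈ 0.76923
Gain = 20 log₁₀(0.76923) ≈ -2.28 dB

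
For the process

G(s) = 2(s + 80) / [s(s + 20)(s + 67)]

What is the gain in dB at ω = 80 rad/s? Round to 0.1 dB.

-69.7 dB

At s = jω = j80:
zero (s+80): 80 + j80 → |·| = √(80²+80²) = √12800 ≈ 113.14, ∠ = arctan(80/80) ≈ 45.00°
pole (s+20): 20 + j80 → |·| = √(20²+80²) = √6800 ≈ 82.462, ∠ = arctan(80/20) ≈ 75.96°
pole (s+67): 67 + j80 → |·| = √(67²+80²) = √10889 ≈ 104.35, ∠ = arctan(80/67) ≈ 50.05°
pole at origin: |s| = 80, ∠ = 90.00° (in denominator)
|G| = 2 · 113.14 / 6.8839e+05 ≈ 0.00032871
Gain = 20 log₁₀(0.00032871) ≈ -69.66 dB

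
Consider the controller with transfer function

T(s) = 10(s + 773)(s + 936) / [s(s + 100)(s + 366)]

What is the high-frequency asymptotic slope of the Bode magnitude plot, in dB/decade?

-20 dB/decade

Each pole contributes −20 dB/decade at high frequency; each zero contributes +20 dB/decade.
Net: 2 zero(s) − 3 pole(s) → -20 dB/decade.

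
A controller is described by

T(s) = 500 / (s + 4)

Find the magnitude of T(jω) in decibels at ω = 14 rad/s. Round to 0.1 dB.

30.7 dB

Substitute s = j14:
Numerator: 500 = 500 + j0
Denominator: (j14) + 4 = 4 + j14
|N| = √(500² + 0²) ≈ 500, ∠N ≈ 0.00°
|D| = √(4² + 14²) ≈ 14.56, ∠D ≈ 74.05°
|T| = 500 / 14.56 ≈ 34.341
Gain = 20 log₁₀(34.341) ≈ 30.72 dB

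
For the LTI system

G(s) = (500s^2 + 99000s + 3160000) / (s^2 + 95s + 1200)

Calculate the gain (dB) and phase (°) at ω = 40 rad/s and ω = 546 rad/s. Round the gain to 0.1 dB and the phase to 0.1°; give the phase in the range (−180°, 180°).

ω = 40: 61.6 dB, -36.8°; ω = 546: 54.3 dB, -10.4°

Substitute s = j40:
Numerator: 500(j40)^2 + 99000(j40) + 3160000 = 2360000 + j3960000
Denominator: (j40)^2 + 95(j40) + 1200 = -400 + j3800
|N| = √(2360000² + 3960000²) ≈ 4.6099e+06, ∠N ≈ 59.21°
|D| = √(400² + 3800²) ≈ 3821, ∠D ≈ 96.01°
|G| = 4.6099e+06 / 3821 ≈ 1206.5
Gain = 20 log₁₀(1206.5) ≈ 61.63 dB
∠G = 59.21° − 96.01° = -36.80°

Substitute s = j546:
Numerator: 500(j546)^2 + 99000(j546) + 3160000 = -145898000 + j54054000
Denominator: (j546)^2 + 95(j546) + 1200 = -296916 + j51870
|N| = √(145898000² + 54054000²) ≈ 1.5559e+08, ∠N ≈ 159.67°
|D| = √(296916² + 51870²) ≈ 3.0141e+05, ∠D ≈ 170.09°
|G| = 1.5559e+08 / 3.0141e+05 ≈ 516.21
Gain = 20 log₁₀(516.21) ≈ 54.26 dB
∠G = 159.67° − 170.09° = -10.42°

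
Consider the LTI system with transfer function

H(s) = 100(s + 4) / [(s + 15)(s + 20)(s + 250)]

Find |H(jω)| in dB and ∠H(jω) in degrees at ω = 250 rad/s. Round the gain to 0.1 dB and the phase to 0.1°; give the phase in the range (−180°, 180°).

At s = jω = j250:
zero (s+4): 4 + j250 → |·| = √(4²+250²) = √62516 ≈ 250.03, ∠ = arctan(250/4) ≈ 89.08°
pole (s+15): 15 + j250 → |·| = √(15²+250²) = √62725 ≈ 250.45, ∠ = arctan(250/15) ≈ 86.57°
pole (s+20): 20 + j250 → |·| = √(20²+250²) = √62900 ≈ 250.8, ∠ = arctan(250/20) ≈ 85.43°
pole (s+250): 250 + j250 → |·| = √(250²+250²) = √125000 ≈ 353.55, ∠ = arctan(250/250) ≈ 45.00°
|H| = 100 · 250.03 / 2.2207e+07 ≈ 0.0011259
Gain = 20 log₁₀(0.0011259) ≈ -58.97 dB
∠H = 89.08° − 217.00° = -127.92°

-59.0 dB, -127.9°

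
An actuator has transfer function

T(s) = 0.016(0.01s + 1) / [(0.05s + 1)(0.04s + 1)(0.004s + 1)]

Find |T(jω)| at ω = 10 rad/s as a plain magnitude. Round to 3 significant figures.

0.0133

At ω = 10 rad/s:
zero (1 + j10·0.01) = 1 + j0.1 → |·| ≈ 1.005, ∠ ≈ 5.71°
pole (1 + j10·0.05) = 1 + j0.5 → |·| ≈ 1.118, ∠ ≈ 26.57°
pole (1 + j10·0.04) = 1 + j0.4 → |·| ≈ 1.077, ∠ ≈ 21.80°
pole (1 + j10·0.004) = 1 + j0.04 → |·| ≈ 1.0008, ∠ ≈ 2.29°
|T| = 0.016 · 1.005 / (1.118 · 1.077 · 1.0008) ≈ 0.013344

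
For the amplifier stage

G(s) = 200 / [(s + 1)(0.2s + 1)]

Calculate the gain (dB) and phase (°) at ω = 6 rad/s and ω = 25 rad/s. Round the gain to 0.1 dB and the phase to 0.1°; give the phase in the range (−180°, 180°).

At ω = 6 rad/s:
pole (1 + j6·1) = 1 + j6 → |·| ≈ 6.0828, ∠ ≈ 80.54°
pole (1 + j6·0.2) = 1 + j1.2 → |·| ≈ 1.562, ∠ ≈ 50.19°
|G| = 200 · 1 / (6.0828 · 1.562) ≈ 21.05
Gain = 20 log₁₀(21.05) ≈ 26.47 dB
∠G = (0°) − (80.54° + 50.19°) = -130.73°

At ω = 25 rad/s:
pole (1 + j25·1) = 1 + j25 → |·| ≈ 25.02, ∠ ≈ 87.71°
pole (1 + j25·0.2) = 1 + j5 → |·| ≈ 5.099, ∠ ≈ 78.69°
|G| = 200 · 1 / (25.02 · 5.099) ≈ 1.5677
Gain = 20 log₁₀(1.5677) ≈ 3.91 dB
∠G = (0°) − (87.71° + 78.69°) = -166.40°

ω = 6: 26.5 dB, -130.7°; ω = 25: 3.9 dB, -166.4°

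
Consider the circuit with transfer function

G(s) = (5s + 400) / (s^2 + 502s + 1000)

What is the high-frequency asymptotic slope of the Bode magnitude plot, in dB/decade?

Each pole contributes −20 dB/decade at high frequency; each zero contributes +20 dB/decade.
Net: 1 zero(s) − 2 pole(s) → -20 dB/decade.

-20 dB/decade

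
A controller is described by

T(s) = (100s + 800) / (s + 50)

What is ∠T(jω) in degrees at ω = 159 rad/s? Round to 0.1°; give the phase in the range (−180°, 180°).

14.6°

Substitute s = j159:
Numerator: 100(j159) + 800 = 800 + j15900
Denominator: (j159) + 50 = 50 + j159
|N| = √(800² + 15900²) ≈ 15920, ∠N ≈ 87.12°
|D| = √(50² + 159²) ≈ 166.68, ∠D ≈ 72.54°
∠T = 87.12° − 72.54° = 14.58°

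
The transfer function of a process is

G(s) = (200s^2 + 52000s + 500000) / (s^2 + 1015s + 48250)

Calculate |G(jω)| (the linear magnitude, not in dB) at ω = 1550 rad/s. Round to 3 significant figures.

Substitute s = j1550:
Numerator: 200(j1550)^2 + 52000(j1550) + 500000 = -480000000 + j80600000
Denominator: (j1550)^2 + 1015(j1550) + 48250 = -2354250 + j1573250
|N| = √(480000000² + 80600000²) ≈ 4.8672e+08, ∠N ≈ 170.47°
|D| = √(2354250² + 1573250²) ≈ 2.8315e+06, ∠D ≈ 146.25°
|G| = 4.8672e+08 / 2.8315e+06 ≈ 171.89

172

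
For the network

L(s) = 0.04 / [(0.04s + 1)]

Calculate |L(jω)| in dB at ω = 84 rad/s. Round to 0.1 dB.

-38.9 dB

At ω = 84 rad/s:
pole (1 + j84·0.04) = 1 + j3.36 → |·| ≈ 3.5057, ∠ ≈ 73.43°
|L| = 0.04 · 1 / (3.5057) ≈ 0.01141
Gain = 20 log₁₀(0.01141) ≈ -38.85 dB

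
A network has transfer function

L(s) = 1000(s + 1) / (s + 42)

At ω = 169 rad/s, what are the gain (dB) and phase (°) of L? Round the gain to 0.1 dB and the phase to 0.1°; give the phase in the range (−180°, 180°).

At s = jω = j169:
zero (s+1): 1 + j169 → |·| = √(1²+169²) = √28562 ≈ 169, ∠ = arctan(169/1) ≈ 89.66°
pole (s+42): 42 + j169 → |·| = √(42²+169²) = √30325 ≈ 174.14, ∠ = arctan(169/42) ≈ 76.04°
|L| = 1000 · 169 / 174.14 ≈ 970.48
Gain = 20 log₁₀(970.48) ≈ 59.74 dB
∠L = 89.66° − 76.04° = 13.62°

59.7 dB, 13.6°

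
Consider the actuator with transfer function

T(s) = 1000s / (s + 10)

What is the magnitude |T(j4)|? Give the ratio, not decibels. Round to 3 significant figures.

371

At s = jω = j4:
zero at origin: s = j4 → |·| = 4, ∠ = 90.00°
pole (s+10): 10 + j4 → |·| = √(10²+4²) = √116 ≈ 10.77, ∠ = arctan(4/10) ≈ 21.80°
|T| = 1000 · 4 / 10.77 ≈ 371.4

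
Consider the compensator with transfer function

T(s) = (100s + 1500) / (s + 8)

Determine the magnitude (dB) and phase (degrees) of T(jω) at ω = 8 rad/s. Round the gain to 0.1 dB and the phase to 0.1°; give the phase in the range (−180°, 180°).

43.5 dB, -16.9°

Substitute s = j8:
Numerator: 100(j8) + 1500 = 1500 + j800
Denominator: (j8) + 8 = 8 + j8
|N| = √(1500² + 800²) ≈ 1700, ∠N ≈ 28.07°
|D| = √(8² + 8²) ≈ 11.314, ∠D ≈ 45.00°
|T| = 1700 / 11.314 ≈ 150.26
Gain = 20 log₁₀(150.26) ≈ 43.54 dB
∠T = 28.07° − 45.00° = -16.93°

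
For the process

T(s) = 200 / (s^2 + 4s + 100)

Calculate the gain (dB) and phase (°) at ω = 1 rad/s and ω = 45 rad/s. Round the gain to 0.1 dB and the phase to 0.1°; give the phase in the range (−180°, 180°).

At s = jω = j1:
quadratic: (j1)² + 4·j1 + 100 = 99 + j4 → |·| ≈ 99.081, ∠ ≈ 2.31°
|T| = 200 / 99.081 ≈ 2.0186
Gain = 20 log₁₀(2.0186) ≈ 6.10 dB
∠T = 0.00° − 2.31° = -2.31°

At s = jω = j45:
quadratic: (j45)² + 4·j45 + 100 = -1925 + j180 → |·| ≈ 1933.4, ∠ ≈ 174.66°
|T| = 200 / 1933.4 ≈ 0.10344
Gain = 20 log₁₀(0.10344) ≈ -19.71 dB
∠T = 0.00° − 174.66° = -174.66°

ω = 1: 6.1 dB, -2.3°; ω = 45: -19.7 dB, -174.7°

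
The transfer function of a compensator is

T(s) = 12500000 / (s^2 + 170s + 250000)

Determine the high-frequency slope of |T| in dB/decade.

-40 dB/decade

Each pole contributes −20 dB/decade at high frequency; each zero contributes +20 dB/decade.
Net: 0 zero(s) − 2 pole(s) → -40 dB/decade.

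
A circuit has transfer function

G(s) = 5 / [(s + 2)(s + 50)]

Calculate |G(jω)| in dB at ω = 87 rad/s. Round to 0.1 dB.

At s = jω = j87:
pole (s+2): 2 + j87 → |·| = √(2²+87²) = √7573 ≈ 87.023, ∠ = arctan(87/2) ≈ 88.68°
pole (s+50): 50 + j87 → |·| = √(50²+87²) = √10069 ≈ 100.34, ∠ = arctan(87/50) ≈ 60.11°
|G| = 5 / 8731.9 ≈ 0.00057261
Gain = 20 log₁₀(0.00057261) ≈ -64.84 dB

-64.8 dB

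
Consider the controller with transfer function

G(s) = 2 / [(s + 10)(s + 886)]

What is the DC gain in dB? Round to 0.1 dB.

-72.9 dB

G(0) = 2 / (10·886) ≈ 0.00022573
20 log₁₀(0.00022573) ≈ -72.93 dB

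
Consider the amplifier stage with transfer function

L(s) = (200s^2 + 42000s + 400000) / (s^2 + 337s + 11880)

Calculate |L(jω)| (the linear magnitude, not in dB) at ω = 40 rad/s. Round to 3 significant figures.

99.2

Substitute s = j40:
Numerator: 200(j40)^2 + 42000(j40) + 400000 = 80000 + j1680000
Denominator: (j40)^2 + 337(j40) + 11880 = 10280 + j13480
|N| = √(80000² + 1680000²) ≈ 1.6819e+06, ∠N ≈ 87.27°
|D| = √(10280² + 13480²) ≈ 16953, ∠D ≈ 52.67°
|L| = 1.6819e+06 / 16953 ≈ 99.21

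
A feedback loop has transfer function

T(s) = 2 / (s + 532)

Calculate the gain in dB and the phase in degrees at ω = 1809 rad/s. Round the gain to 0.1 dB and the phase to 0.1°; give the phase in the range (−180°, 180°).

At s = jω = j1809:
pole (s+532): 532 + j1809 → |·| = √(532²+1809²) = √3555505 ≈ 1885.6, ∠ = arctan(1809/532) ≈ 73.61°
|T| = 2 / 1885.6 ≈ 0.0010607
Gain = 20 log₁₀(0.0010607) ≈ -59.49 dB
∠T = 0.00° − 73.61° = -73.61°

-59.5 dB, -73.6°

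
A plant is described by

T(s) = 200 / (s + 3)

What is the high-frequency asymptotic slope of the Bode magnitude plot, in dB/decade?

Each pole contributes −20 dB/decade at high frequency; each zero contributes +20 dB/decade.
Net: 0 zero(s) − 1 pole(s) → -20 dB/decade.

-20 dB/decade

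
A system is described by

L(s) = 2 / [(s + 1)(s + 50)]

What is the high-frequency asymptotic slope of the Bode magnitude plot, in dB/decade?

-40 dB/decade

Each pole contributes −20 dB/decade at high frequency; each zero contributes +20 dB/decade.
Net: 0 zero(s) − 2 pole(s) → -40 dB/decade.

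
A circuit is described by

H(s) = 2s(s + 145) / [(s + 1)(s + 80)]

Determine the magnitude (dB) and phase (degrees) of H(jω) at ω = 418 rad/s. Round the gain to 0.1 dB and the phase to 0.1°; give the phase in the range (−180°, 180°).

6.4 dB, -8.2°

At s = jω = j418:
zero (s+145): 145 + j418 → |·| = √(145²+418²) = √195749 ≈ 442.44, ∠ = arctan(418/145) ≈ 70.87°
zero at origin: s = j418 → |·| = 418, ∠ = 90.00°
pole (s+1): 1 + j418 → |·| = √(1²+418²) = √174725 ≈ 418, ∠ = arctan(418/1) ≈ 89.86°
pole (s+80): 80 + j418 → |·| = √(80²+418²) = √181124 ≈ 425.59, ∠ = arctan(418/80) ≈ 79.17°
|H| = 2 · 1.8494e+05 / 1.779e+05 ≈ 2.0791
Gain = 20 log₁₀(2.0791) ≈ 6.36 dB
∠H = 160.87° − 169.03° = -8.16°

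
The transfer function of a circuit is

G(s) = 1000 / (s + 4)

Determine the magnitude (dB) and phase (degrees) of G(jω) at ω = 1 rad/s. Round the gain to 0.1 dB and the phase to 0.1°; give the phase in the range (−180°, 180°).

Substitute s = j1:
Numerator: 1000 = 1000 + j0
Denominator: (j1) + 4 = 4 + j1
|N| = √(1000² + 0²) ≈ 1000, ∠N ≈ 0.00°
|D| = √(4² + 1²) ≈ 4.1231, ∠D ≈ 14.04°
|G| = 1000 / 4.1231 ≈ 242.54
Gain = 20 log₁₀(242.54) ≈ 47.70 dB
∠G = 0.00° − 14.04° = -14.04°

47.7 dB, -14.0°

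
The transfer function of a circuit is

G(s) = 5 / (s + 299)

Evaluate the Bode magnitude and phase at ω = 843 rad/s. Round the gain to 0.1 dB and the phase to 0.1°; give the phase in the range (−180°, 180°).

Substitute s = j843:
Numerator: 5 = 5 + j0
Denominator: (j843) + 299 = 299 + j843
|N| = √(5² + 0²) ≈ 5, ∠N ≈ 0.00°
|D| = √(299² + 843²) ≈ 894.46, ∠D ≈ 70.47°
|G| = 5 / 894.46 ≈ 0.00559
Gain = 20 log₁₀(0.00559) ≈ -45.05 dB
∠G = 0.00° − 70.47° = -70.47°

-45.1 dB, -70.5°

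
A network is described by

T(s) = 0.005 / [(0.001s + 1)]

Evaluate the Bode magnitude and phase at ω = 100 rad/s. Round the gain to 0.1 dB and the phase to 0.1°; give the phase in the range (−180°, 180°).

At ω = 100 rad/s:
pole (1 + j100·0.001) = 1 + j0.1 → |·| ≈ 1.005, ∠ ≈ 5.71°
|T| = 0.005 · 1 / (1.005) ≈ 0.0049751
Gain = 20 log₁₀(0.0049751) ≈ -46.06 dB
∠T = (0°) − (5.71°) = -5.71°

-46.1 dB, -5.7°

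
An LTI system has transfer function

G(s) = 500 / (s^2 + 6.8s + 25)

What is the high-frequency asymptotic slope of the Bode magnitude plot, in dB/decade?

Each pole contributes −20 dB/decade at high frequency; each zero contributes +20 dB/decade.
Net: 0 zero(s) − 2 pole(s) → -40 dB/decade.

-40 dB/decade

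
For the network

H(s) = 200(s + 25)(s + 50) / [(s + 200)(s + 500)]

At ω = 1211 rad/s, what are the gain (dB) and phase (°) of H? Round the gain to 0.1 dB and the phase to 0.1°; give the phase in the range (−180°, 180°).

45.2 dB, 28.3°

At s = jω = j1211:
zero (s+25): 25 + j1211 → |·| = √(25²+1211²) = √1467146 ≈ 1211.3, ∠ = arctan(1211/25) ≈ 88.82°
zero (s+50): 50 + j1211 → |·| = √(50²+1211²) = √1469021 ≈ 1212, ∠ = arctan(1211/50) ≈ 87.64°
pole (s+200): 200 + j1211 → |·| = √(200²+1211²) = √1506521 ≈ 1227.4, ∠ = arctan(1211/200) ≈ 80.62°
pole (s+500): 500 + j1211 → |·| = √(500²+1211²) = √1716521 ≈ 1310.2, ∠ = arctan(1211/500) ≈ 67.57°
|H| = 200 · 1.4681e+06 / 1.6081e+06 ≈ 182.59
Gain = 20 log₁₀(182.59) ≈ 45.23 dB
∠H = 176.46° − 148.19° = 28.27°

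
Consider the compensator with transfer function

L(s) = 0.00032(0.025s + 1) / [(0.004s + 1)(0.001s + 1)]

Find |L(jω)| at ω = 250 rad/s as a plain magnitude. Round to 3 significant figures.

At ω = 250 rad/s:
zero (1 + j250·0.025) = 1 + j6.25 → |·| ≈ 6.3295, ∠ ≈ 80.91°
pole (1 + j250·0.004) = 1 + j1 → |·| ≈ 1.4142, ∠ ≈ 45.00°
pole (1 + j250·0.001) = 1 + j0.25 → |·| ≈ 1.0308, ∠ ≈ 14.04°
|L| = 0.00032 · 6.3295 / (1.4142 · 1.0308) ≈ 0.0013894

0.00139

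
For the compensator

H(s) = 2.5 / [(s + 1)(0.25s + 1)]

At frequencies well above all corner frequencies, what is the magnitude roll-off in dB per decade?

-40 dB/decade

Each pole contributes −20 dB/decade at high frequency; each zero contributes +20 dB/decade.
Net: 0 zero(s) − 2 pole(s) → -40 dB/decade.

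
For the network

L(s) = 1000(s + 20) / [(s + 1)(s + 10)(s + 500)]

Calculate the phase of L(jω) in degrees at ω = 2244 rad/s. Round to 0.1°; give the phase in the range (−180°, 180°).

At s = jω = j2244:
zero (s+20): 20 + j2244 → |·| = √(20²+2244²) = √5035936 ≈ 2244.1, ∠ = arctan(2244/20) ≈ 89.49°
pole (s+1): 1 + j2244 → |·| = √(1²+2244²) = √5035537 ≈ 2244, ∠ = arctan(2244/1) ≈ 89.97°
pole (s+10): 10 + j2244 → |·| = √(10²+2244²) = √5035636 ≈ 2244, ∠ = arctan(2244/10) ≈ 89.74°
pole (s+500): 500 + j2244 → |·| = √(500²+2244²) = √5285536 ≈ 2299, ∠ = arctan(2244/500) ≈ 77.44°
∠L = 89.49° − 257.15° = -167.66°

-167.7°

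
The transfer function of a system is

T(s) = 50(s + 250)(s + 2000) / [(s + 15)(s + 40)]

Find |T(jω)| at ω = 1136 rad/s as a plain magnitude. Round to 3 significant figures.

104

At s = jω = j1136:
zero (s+250): 250 + j1136 → |·| = √(250²+1136²) = √1352996 ≈ 1163.2, ∠ = arctan(1136/250) ≈ 77.59°
zero (s+2000): 2000 + j1136 → |·| = √(2000²+1136²) = √5290496 ≈ 2300.1, ∠ = arctan(1136/2000) ≈ 29.60°
pole (s+15): 15 + j1136 → |·| = √(15²+1136²) = √1290721 ≈ 1136.1, ∠ = arctan(1136/15) ≈ 89.24°
pole (s+40): 40 + j1136 → |·| = √(40²+1136²) = √1292096 ≈ 1136.7, ∠ = arctan(1136/40) ≈ 87.98°
|T| = 50 · 2.6755e+06 / 1.2914e+06 ≈ 103.59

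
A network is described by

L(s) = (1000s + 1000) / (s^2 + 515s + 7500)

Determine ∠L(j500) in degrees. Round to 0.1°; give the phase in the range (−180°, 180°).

-43.4°

Substitute s = j500:
Numerator: 1000(j500) + 1000 = 1000 + j500000
Denominator: (j500)^2 + 515(j500) + 7500 = -242500 + j257500
|N| = √(1000² + 500000²) ≈ 5e+05, ∠N ≈ 89.89°
|D| = √(242500² + 257500²) ≈ 3.5371e+05, ∠D ≈ 133.28°
∠L = 89.89° − 133.28° = -43.39°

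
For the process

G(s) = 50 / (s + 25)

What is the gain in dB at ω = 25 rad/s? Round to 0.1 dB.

3.0 dB

Substitute s = j25:
Numerator: 50 = 50 + j0
Denominator: (j25) + 25 = 25 + j25
|N| = √(50² + 0²) ≈ 50, ∠N ≈ 0.00°
|D| = √(25² + 25²) ≈ 35.355, ∠D ≈ 45.00°
|G| = 50 / 35.355 ≈ 1.4142
Gain = 20 log₁₀(1.4142) ≈ 3.01 dB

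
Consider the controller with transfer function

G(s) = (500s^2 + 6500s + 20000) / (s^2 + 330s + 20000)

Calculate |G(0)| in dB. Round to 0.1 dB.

0.0 dB

G(0) = 20000 / 20000 = 1
20 log₁₀(1) ≈ 0.00 dB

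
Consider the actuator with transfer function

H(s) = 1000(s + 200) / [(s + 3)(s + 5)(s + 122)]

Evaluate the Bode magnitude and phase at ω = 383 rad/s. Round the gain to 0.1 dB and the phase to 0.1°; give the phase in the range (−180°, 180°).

At s = jω = j383:
zero (s+200): 200 + j383 → |·| = √(200²+383²) = √186689 ≈ 432.08, ∠ = arctan(383/200) ≈ 62.43°
pole (s+3): 3 + j383 → |·| = √(3²+383²) = √146698 ≈ 383.01, ∠ = arctan(383/3) ≈ 89.55°
pole (s+5): 5 + j383 → |·| = √(5²+383²) = √146714 ≈ 383.03, ∠ = arctan(383/5) ≈ 89.25°
pole (s+122): 122 + j383 → |·| = √(122²+383²) = √161573 ≈ 401.96, ∠ = arctan(383/122) ≈ 72.33°
|H| = 1000 · 432.08 / 5.8969e+07 ≈ 0.0073272
Gain = 20 log₁₀(0.0073272) ≈ -42.70 dB
∠H = 62.43° − 251.13° = -188.70° ≡ 171.30° (principal value)

-42.7 dB, 171.3°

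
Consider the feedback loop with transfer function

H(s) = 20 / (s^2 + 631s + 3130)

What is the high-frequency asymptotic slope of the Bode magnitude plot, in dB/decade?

-40 dB/decade

Each pole contributes −20 dB/decade at high frequency; each zero contributes +20 dB/decade.
Net: 0 zero(s) − 2 pole(s) → -40 dB/decade.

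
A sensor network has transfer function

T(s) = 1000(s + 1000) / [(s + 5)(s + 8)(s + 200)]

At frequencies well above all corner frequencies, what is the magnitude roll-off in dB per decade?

Each pole contributes −20 dB/decade at high frequency; each zero contributes +20 dB/decade.
Net: 1 zero(s) − 3 pole(s) → -40 dB/decade.

-40 dB/decade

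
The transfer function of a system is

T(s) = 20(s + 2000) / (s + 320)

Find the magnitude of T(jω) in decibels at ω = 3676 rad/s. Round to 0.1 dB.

At s = jω = j3676:
zero (s+2000): 2000 + j3676 → |·| = √(2000²+3676²) = √17512976 ≈ 4184.9, ∠ = arctan(3676/2000) ≈ 61.45°
pole (s+320): 320 + j3676 → |·| = √(320²+3676²) = √13615376 ≈ 3689.9, ∠ = arctan(3676/320) ≈ 85.02°
|T| = 20 · 4184.9 / 3689.9 ≈ 22.683
Gain = 20 log₁₀(22.683) ≈ 27.11 dB

27.1 dB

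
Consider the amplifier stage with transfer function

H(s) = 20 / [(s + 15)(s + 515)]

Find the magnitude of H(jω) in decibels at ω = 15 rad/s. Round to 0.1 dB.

-54.8 dB

At s = jω = j15:
pole (s+15): 15 + j15 → |·| = √(15²+15²) = √450 ≈ 21.213, ∠ = arctan(15/15) ≈ 45.00°
pole (s+515): 515 + j15 → |·| = √(515²+15²) = √265450 ≈ 515.22, ∠ = arctan(15/515) ≈ 1.67°
|H| = 20 / 10929 ≈ 0.00183
Gain = 20 log₁₀(0.00183) ≈ -54.75 dB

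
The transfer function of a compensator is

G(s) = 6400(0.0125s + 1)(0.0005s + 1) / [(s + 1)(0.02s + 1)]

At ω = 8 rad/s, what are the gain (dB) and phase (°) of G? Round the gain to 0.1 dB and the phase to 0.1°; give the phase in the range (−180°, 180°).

57.9 dB, -86.0°

At ω = 8 rad/s:
zero (1 + j8·0.0125) = 1 + j0.1 → |·| ≈ 1.005, ∠ ≈ 5.71°
zero (1 + j8·0.0005) = 1 + j0.004 → |·| ≈ 1, ∠ ≈ 0.23°
pole (1 + j8·1) = 1 + j8 → |·| ≈ 8.0623, ∠ ≈ 82.87°
pole (1 + j8·0.02) = 1 + j0.16 → |·| ≈ 1.0127, ∠ ≈ 9.09°
|G| = 6400 · 1.005 · 1 / (8.0623 · 1.0127) ≈ 787.78
Gain = 20 log₁₀(787.78) ≈ 57.93 dB
∠G = (5.71° + 0.23°) − (82.87° + 9.09°) = -86.02°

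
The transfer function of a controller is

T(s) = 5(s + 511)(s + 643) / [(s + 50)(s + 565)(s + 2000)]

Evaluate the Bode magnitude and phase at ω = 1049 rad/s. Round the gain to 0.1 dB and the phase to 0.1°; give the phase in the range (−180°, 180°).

At s = jω = j1049:
zero (s+511): 511 + j1049 → |·| = √(511²+1049²) = √1361522 ≈ 1166.8, ∠ = arctan(1049/511) ≈ 64.03°
zero (s+643): 643 + j1049 → |·| = √(643²+1049²) = √1513850 ≈ 1230.4, ∠ = arctan(1049/643) ≈ 58.49°
pole (s+50): 50 + j1049 → |·| = √(50²+1049²) = √1102901 ≈ 1050.2, ∠ = arctan(1049/50) ≈ 87.27°
pole (s+565): 565 + j1049 → |·| = √(565²+1049²) = √1419626 ≈ 1191.5, ∠ = arctan(1049/565) ≈ 61.69°
pole (s+2000): 2000 + j1049 → |·| = √(2000²+1049²) = √5100401 ≈ 2258.4, ∠ = arctan(1049/2000) ≈ 27.68°
|T| = 5 · 1.4356e+06 / 2.826e+09 ≈ 0.00254
Gain = 20 log₁₀(0.00254) ≈ -51.90 dB
∠T = 122.52° − 176.64° = -54.12°

-51.9 dB, -54.1°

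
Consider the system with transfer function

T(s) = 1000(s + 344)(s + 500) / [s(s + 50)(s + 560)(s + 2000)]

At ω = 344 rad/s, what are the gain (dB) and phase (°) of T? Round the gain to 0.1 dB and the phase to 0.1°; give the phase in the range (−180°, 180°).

At s = jω = j344:
zero (s+344): 344 + j344 → |·| = √(344²+344²) = √236672 ≈ 486.49, ∠ = arctan(344/344) ≈ 45.00°
zero (s+500): 500 + j344 → |·| = √(500²+344²) = √368336 ≈ 606.91, ∠ = arctan(344/500) ≈ 34.53°
pole (s+50): 50 + j344 → |·| = √(50²+344²) = √120836 ≈ 347.61, ∠ = arctan(344/50) ≈ 81.73°
pole (s+560): 560 + j344 → |·| = √(560²+344²) = √431936 ≈ 657.22, ∠ = arctan(344/560) ≈ 31.56°
pole (s+2000): 2000 + j344 → |·| = √(2000²+344²) = √4118336 ≈ 2029.4, ∠ = arctan(344/2000) ≈ 9.76°
pole at origin: |s| = 344, ∠ = 90.00° (in denominator)
|T| = 1000 · 2.9526e+05 / 1.5949e+11 ≈ 0.0018513
Gain = 20 log₁₀(0.0018513) ≈ -54.65 dB
∠T = 79.53° − 213.05° = -133.52°

-54.7 dB, -133.5°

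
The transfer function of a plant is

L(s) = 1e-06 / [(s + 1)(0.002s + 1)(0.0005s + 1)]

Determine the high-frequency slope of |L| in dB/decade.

Each pole contributes −20 dB/decade at high frequency; each zero contributes +20 dB/decade.
Net: 0 zero(s) − 3 pole(s) → -60 dB/decade.

-60 dB/decade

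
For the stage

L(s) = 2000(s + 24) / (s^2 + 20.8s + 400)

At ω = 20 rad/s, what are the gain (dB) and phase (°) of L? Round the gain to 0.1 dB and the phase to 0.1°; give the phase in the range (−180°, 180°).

43.5 dB, -50.2°

At s = jω = j20:
zero (s+24): 24 + j20 → |·| = √(24²+20²) = √976 ≈ 31.241, ∠ = arctan(20/24) ≈ 39.81°
quadratic: (j20)² + 20.8·j20 + 400 = 0 + j416 → |·| ≈ 416, ∠ ≈ 90.00°
|L| = 2000 · 31.241 / 416 ≈ 150.2
Gain = 20 log₁₀(150.2) ≈ 43.53 dB
∠L = 39.81° − 90.00° = -50.19°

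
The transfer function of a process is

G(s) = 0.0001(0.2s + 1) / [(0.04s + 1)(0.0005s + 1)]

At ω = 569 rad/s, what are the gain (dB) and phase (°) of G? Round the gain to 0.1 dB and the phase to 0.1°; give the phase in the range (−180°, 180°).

At ω = 569 rad/s:
zero (1 + j569·0.2) = 1 + j113.8 → |·| ≈ 113.8, ∠ ≈ 89.50°
pole (1 + j569·0.04) = 1 + j22.76 → |·| ≈ 22.782, ∠ ≈ 87.48°
pole (1 + j569·0.0005) = 1 + j0.2845 → |·| ≈ 1.0397, ∠ ≈ 15.88°
|G| = 0.0001 · 113.8 / (22.782 · 1.0397) ≈ 0.00048044
Gain = 20 log₁₀(0.00048044) ≈ -66.37 dB
∠G = (89.50°) − (87.48° + 15.88°) = -13.86°

-66.4 dB, -13.9°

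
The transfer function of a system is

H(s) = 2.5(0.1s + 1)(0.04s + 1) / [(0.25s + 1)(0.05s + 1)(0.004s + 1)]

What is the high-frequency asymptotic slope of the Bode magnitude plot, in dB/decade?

Each pole contributes −20 dB/decade at high frequency; each zero contributes +20 dB/decade.
Net: 2 zero(s) − 3 pole(s) → -20 dB/decade.

-20 dB/decade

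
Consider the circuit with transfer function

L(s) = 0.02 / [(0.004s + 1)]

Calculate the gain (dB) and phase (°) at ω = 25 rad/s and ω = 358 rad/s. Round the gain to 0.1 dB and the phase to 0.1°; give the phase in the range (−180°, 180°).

At ω = 25 rad/s:
pole (1 + j25·0.004) = 1 + j0.1 → |·| ≈ 1.005, ∠ ≈ 5.71°
|L| = 0.02 · 1 / (1.005) ≈ 0.0199
Gain = 20 log₁₀(0.0199) ≈ -34.02 dB
∠L = (0°) − (5.71°) = -5.71°

At ω = 358 rad/s:
pole (1 + j358·0.004) = 1 + j1.432 → |·| ≈ 1.7466, ∠ ≈ 55.07°
|L| = 0.02 · 1 / (1.7466) ≈ 0.011451
Gain = 20 log₁₀(0.011451) ≈ -38.82 dB
∠L = (0°) − (55.07°) = -55.07°

ω = 25: -34.0 dB, -5.7°; ω = 358: -38.8 dB, -55.1°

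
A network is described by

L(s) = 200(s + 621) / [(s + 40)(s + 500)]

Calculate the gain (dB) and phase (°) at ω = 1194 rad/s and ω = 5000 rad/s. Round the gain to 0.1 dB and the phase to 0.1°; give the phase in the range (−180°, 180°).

At s = jω = j1194:
zero (s+621): 621 + j1194 → |·| = √(621²+1194²) = √1811277 ≈ 1345.8, ∠ = arctan(1194/621) ≈ 62.52°
pole (s+40): 40 + j1194 → |·| = √(40²+1194²) = √1427236 ≈ 1194.7, ∠ = arctan(1194/40) ≈ 88.08°
pole (s+500): 500 + j1194 → |·| = √(500²+1194²) = √1675636 ≈ 1294.5, ∠ = arctan(1194/500) ≈ 67.28°
|L| = 200 · 1345.8 / 1.5465e+06 ≈ 0.17404
Gain = 20 log₁₀(0.17404) ≈ -15.19 dB
∠L = 62.52° − 155.36° = -92.84°

At s = jω = j5000:
zero (s+621): 621 + j5000 → |·| = √(621²+5000²) = √25385641 ≈ 5038.4, ∠ = arctan(5000/621) ≈ 82.92°
pole (s+40): 40 + j5000 → |·| = √(40²+5000²) = √25001600 ≈ 5000.2, ∠ = arctan(5000/40) ≈ 89.54°
pole (s+500): 500 + j5000 → |·| = √(500²+5000²) = √25250000 ≈ 5024.9, ∠ = arctan(5000/500) ≈ 84.29°
|L| = 200 · 5038.4 / 2.5126e+07 ≈ 0.040105
Gain = 20 log₁₀(0.040105) ≈ -27.94 dB
∠L = 82.92° − 173.83° = -90.91°

ω = 1194: -15.2 dB, -92.8°; ω = 5000: -27.9 dB, -90.9°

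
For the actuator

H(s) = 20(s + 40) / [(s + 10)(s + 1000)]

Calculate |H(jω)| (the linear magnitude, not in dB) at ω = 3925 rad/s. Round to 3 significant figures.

0.00494

At s = jω = j3925:
zero (s+40): 40 + j3925 → |·| = √(40²+3925²) = √15407225 ≈ 3925.2, ∠ = arctan(3925/40) ≈ 89.42°
pole (s+10): 10 + j3925 → |·| = √(10²+3925²) = √15405725 ≈ 3925, ∠ = arctan(3925/10) ≈ 89.85°
pole (s+1000): 1000 + j3925 → |·| = √(1000²+3925²) = √16405625 ≈ 4050.4, ∠ = arctan(3925/1000) ≈ 75.71°
|H| = 20 · 3925.2 / 1.5898e+07 ≈ 0.004938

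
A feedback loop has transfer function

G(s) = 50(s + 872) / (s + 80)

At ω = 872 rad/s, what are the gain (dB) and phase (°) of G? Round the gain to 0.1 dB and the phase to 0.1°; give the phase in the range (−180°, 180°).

37.0 dB, -39.8°

At s = jω = j872:
zero (s+872): 872 + j872 → |·| = √(872²+872²) = √1520768 ≈ 1233.2, ∠ = arctan(872/872) ≈ 45.00°
pole (s+80): 80 + j872 → |·| = √(80²+872²) = √766784 ≈ 875.66, ∠ = arctan(872/80) ≈ 84.76°
|G| = 50 · 1233.2 / 875.66 ≈ 70.415
Gain = 20 log₁₀(70.415) ≈ 36.95 dB
∠G = 45.00° − 84.76° = -39.76°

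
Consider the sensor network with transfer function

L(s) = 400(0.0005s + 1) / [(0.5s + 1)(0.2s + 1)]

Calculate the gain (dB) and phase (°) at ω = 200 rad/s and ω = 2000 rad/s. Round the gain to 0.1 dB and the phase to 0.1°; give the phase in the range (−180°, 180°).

ω = 200: -20.0 dB, -172.3°; ω = 2000: -57.0 dB, -134.8°

At ω = 200 rad/s:
zero (1 + j200·0.0005) = 1 + j0.1 → |·| ≈ 1.005, ∠ ≈ 5.71°
pole (1 + j200·0.5) = 1 + j100 → |·| ≈ 100, ∠ ≈ 89.43°
pole (1 + j200·0.2) = 1 + j40 → |·| ≈ 40.012, ∠ ≈ 88.57°
|L| = 400 · 1.005 / (100 · 40.012) ≈ 0.10047
Gain = 20 log₁₀(0.10047) ≈ -19.96 dB
∠L = (5.71°) − (89.43° + 88.57°) = -172.29°

At ω = 2000 rad/s:
zero (1 + j2000·0.0005) = 1 + j1 → |·| ≈ 1.4142, ∠ ≈ 45.00°
pole (1 + j2000·0.5) = 1 + j1000 → |·| ≈ 1000, ∠ ≈ 89.94°
pole (1 + j2000·0.2) = 1 + j400 → |·| ≈ 400, ∠ ≈ 89.86°
|L| = 400 · 1.4142 / (1000 · 400) ≈ 0.0014142
Gain = 20 log₁₀(0.0014142) ≈ -56.99 dB
∠L = (45.00°) − (89.94° + 89.86°) = -134.80°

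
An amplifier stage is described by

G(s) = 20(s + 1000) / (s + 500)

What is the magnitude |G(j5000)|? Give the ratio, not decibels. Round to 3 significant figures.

At s = jω = j5000:
zero (s+1000): 1000 + j5000 → |·| = √(1000²+5000²) = √26000000 ≈ 5099, ∠ = arctan(5000/1000) ≈ 78.69°
pole (s+500): 500 + j5000 → |·| = √(500²+5000²) = √25250000 ≈ 5024.9, ∠ = arctan(5000/500) ≈ 84.29°
|G| = 20 · 5099 / 5024.9 ≈ 20.295

20.3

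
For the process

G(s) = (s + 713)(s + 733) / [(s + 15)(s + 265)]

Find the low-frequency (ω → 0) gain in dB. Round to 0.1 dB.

42.4 dB

G(0) = 1·713·733 / (15·265) ≈ 131.48
20 log₁₀(131.48) ≈ 42.38 dB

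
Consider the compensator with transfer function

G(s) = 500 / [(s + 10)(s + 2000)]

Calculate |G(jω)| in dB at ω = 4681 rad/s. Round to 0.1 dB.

-93.6 dB

At s = jω = j4681:
pole (s+10): 10 + j4681 → |·| = √(10²+4681²) = √21911861 ≈ 4681, ∠ = arctan(4681/10) ≈ 89.88°
pole (s+2000): 2000 + j4681 → |·| = √(2000²+4681²) = √25911761 ≈ 5090.4, ∠ = arctan(4681/2000) ≈ 66.86°
|G| = 500 / 2.3828e+07 ≈ 2.0984e-05
Gain = 20 log₁₀(2.0984e-05) ≈ -93.56 dB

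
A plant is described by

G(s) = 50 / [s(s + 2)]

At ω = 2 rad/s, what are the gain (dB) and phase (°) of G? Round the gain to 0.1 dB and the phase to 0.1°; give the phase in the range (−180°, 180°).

At s = jω = j2:
pole (s+2): 2 + j2 → |·| = √(2²+2²) = √8 ≈ 2.8284, ∠ = arctan(2/2) ≈ 45.00°
pole at origin: |s| = 2, ∠ = 90.00° (in denominator)
|G| = 50 / 5.6568 ≈ 8.8389
Gain = 20 log₁₀(8.8389) ≈ 18.93 dB
∠G = 0.00° − 135.00° = -135.00°

18.9 dB, -135.0°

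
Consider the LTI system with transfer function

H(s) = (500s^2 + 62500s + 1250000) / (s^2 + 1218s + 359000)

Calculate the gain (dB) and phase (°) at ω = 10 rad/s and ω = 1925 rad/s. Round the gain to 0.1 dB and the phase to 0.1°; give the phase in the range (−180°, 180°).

ω = 10: 11.5 dB, 25.6°; ω = 1925: 53.1 dB, 31.3°

Substitute s = j10:
Numerator: 500(j10)^2 + 62500(j10) + 1250000 = 1200000 + j625000
Denominator: (j10)^2 + 1218(j10) + 359000 = 358900 + j12180
|N| = √(1200000² + 625000²) ≈ 1.353e+06, ∠N ≈ 27.51°
|D| = √(358900² + 12180²) ≈ 3.5911e+05, ∠D ≈ 1.94°
|H| = 1.353e+06 / 3.5911e+05 ≈ 3.7676
Gain = 20 log₁₀(3.7676) ≈ 11.52 dB
∠H = 27.51° − 1.94° = 25.57°

Substitute s = j1925:
Numerator: 500(j1925)^2 + 62500(j1925) + 1250000 = -1851562500 + j120312500
Denominator: (j1925)^2 + 1218(j1925) + 359000 = -3346625 + j2344650
|N| = √(1851562500² + 120312500²) ≈ 1.8555e+09, ∠N ≈ 176.28°
|D| = √(3346625² + 2344650²) ≈ 4.0862e+06, ∠D ≈ 144.98°
|H| = 1.8555e+09 / 4.0862e+06 ≈ 454.09
Gain = 20 log₁₀(454.09) ≈ 53.14 dB
∠H = 176.28° − 144.98° = 31.30°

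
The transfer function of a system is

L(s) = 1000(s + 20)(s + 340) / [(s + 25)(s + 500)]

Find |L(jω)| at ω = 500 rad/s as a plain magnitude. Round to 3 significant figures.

At s = jω = j500:
zero (s+20): 20 + j500 → |·| = √(20²+500²) = √250400 ≈ 500.4, ∠ = arctan(500/20) ≈ 87.71°
zero (s+340): 340 + j500 → |·| = √(340²+500²) = √365600 ≈ 604.65, ∠ = arctan(500/340) ≈ 55.78°
pole (s+25): 25 + j500 → |·| = √(25²+500²) = √250625 ≈ 500.62, ∠ = arctan(500/25) ≈ 87.14°
pole (s+500): 500 + j500 → |·| = √(500²+500²) = √500000 ≈ 707.11, ∠ = arctan(500/500) ≈ 45.00°
|L| = 1000 · 3.0257e+05 / 3.5399e+05 ≈ 854.74

855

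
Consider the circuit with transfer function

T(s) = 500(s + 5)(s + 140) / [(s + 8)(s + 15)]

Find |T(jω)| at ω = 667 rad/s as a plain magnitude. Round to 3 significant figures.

At s = jω = j667:
zero (s+5): 5 + j667 → |·| = √(5²+667²) = √444914 ≈ 667.02, ∠ = arctan(667/5) ≈ 89.57°
zero (s+140): 140 + j667 → |·| = √(140²+667²) = √464489 ≈ 681.53, ∠ = arctan(667/140) ≈ 78.15°
pole (s+8): 8 + j667 → |·| = √(8²+667²) = √444953 ≈ 667.05, ∠ = arctan(667/8) ≈ 89.31°
pole (s+15): 15 + j667 → |·| = √(15²+667²) = √445114 ≈ 667.17, ∠ = arctan(667/15) ≈ 88.71°
|T| = 500 · 4.5459e+05 / 4.4504e+05 ≈ 510.73

511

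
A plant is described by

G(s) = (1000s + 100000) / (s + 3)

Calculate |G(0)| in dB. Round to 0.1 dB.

90.5 dB

G(0) = 100000 / 3 ≈ 33333
20 log₁₀(33333) ≈ 90.46 dB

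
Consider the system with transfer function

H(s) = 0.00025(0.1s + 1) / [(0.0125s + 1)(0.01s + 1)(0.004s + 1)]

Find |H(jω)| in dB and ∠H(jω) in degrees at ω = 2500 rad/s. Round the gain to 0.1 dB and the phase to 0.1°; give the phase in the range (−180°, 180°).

At ω = 2500 rad/s:
zero (1 + j2500·0.1) = 1 + j250 → |·| ≈ 250, ∠ ≈ 89.77°
pole (1 + j2500·0.0125) = 1 + j31.25 → |·| ≈ 31.266, ∠ ≈ 88.17°
pole (1 + j2500·0.01) = 1 + j25 → |·| ≈ 25.02, ∠ ≈ 87.71°
pole (1 + j2500·0.004) = 1 + j10 → |·| ≈ 10.05, ∠ ≈ 84.29°
|H| = 0.00025 · 250 / (31.266 · 25.02 · 10.05) ≈ 7.9498e-06
Gain = 20 log₁₀(7.9498e-06) ≈ -101.99 dB
∠H = (89.77°) − (88.17° + 87.71° + 84.29°) = -170.40°

-102.0 dB, -170.4°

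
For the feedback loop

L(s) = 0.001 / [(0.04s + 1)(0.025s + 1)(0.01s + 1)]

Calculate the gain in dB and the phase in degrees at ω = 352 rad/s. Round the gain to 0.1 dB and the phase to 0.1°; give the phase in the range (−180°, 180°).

-113.2 dB, 116.4°

At ω = 352 rad/s:
pole (1 + j352·0.04) = 1 + j14.08 → |·| ≈ 14.115, ∠ ≈ 85.94°
pole (1 + j352·0.025) = 1 + j8.8 → |·| ≈ 8.8566, ∠ ≈ 83.52°
pole (1 + j352·0.01) = 1 + j3.52 → |·| ≈ 3.6593, ∠ ≈ 74.14°
|L| = 0.001 · 1 / (14.115 · 8.8566 · 3.6593) ≈ 2.186e-06
Gain = 20 log₁₀(2.186e-06) ≈ -113.21 dB
∠L = (0°) − (85.94° + 83.52° + 74.14°) = -243.60° ≡ 116.40° (principal value)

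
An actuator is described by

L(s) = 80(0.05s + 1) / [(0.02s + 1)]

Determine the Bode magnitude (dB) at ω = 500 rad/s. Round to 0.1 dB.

At ω = 500 rad/s:
zero (1 + j500·0.05) = 1 + j25 → |·| ≈ 25.02, ∠ ≈ 87.71°
pole (1 + j500·0.02) = 1 + j10 → |·| ≈ 10.05, ∠ ≈ 84.29°
|L| = 80 · 25.02 / (10.05) ≈ 199.16
Gain = 20 log₁₀(199.16) ≈ 45.98 dB

46.0 dB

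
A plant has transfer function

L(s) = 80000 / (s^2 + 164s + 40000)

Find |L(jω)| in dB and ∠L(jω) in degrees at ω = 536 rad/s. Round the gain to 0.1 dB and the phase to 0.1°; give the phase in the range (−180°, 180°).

-10.3 dB, -160.4°

At s = jω = j536:
quadratic: (j536)² + 164·j536 + 40000 = -247296 + j87904 → |·| ≈ 2.6245e+05, ∠ ≈ 160.43°
|L| = 80000 / 2.6245e+05 ≈ 0.30482
Gain = 20 log₁₀(0.30482) ≈ -10.32 dB
∠L = 0.00° − 160.43° = -160.43°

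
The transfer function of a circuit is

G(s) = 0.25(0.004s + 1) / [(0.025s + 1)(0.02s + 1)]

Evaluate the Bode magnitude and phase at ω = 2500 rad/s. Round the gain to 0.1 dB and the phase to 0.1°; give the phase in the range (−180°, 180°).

At ω = 2500 rad/s:
zero (1 + j2500·0.004) = 1 + j10 → |·| ≈ 10.05, ∠ ≈ 84.29°
pole (1 + j2500·0.025) = 1 + j62.5 → |·| ≈ 62.508, ∠ ≈ 89.08°
pole (1 + j2500·0.02) = 1 + j50 → |·| ≈ 50.01, ∠ ≈ 88.85°
|G| = 0.25 · 10.05 / (62.508 · 50.01) ≈ 0.00080374
Gain = 20 log₁₀(0.00080374) ≈ -61.90 dB
∠G = (84.29°) − (89.08° + 88.85°) = -93.64°

-61.9 dB, -93.6°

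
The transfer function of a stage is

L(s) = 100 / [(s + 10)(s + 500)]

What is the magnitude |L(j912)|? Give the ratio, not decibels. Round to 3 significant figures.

At s = jω = j912:
pole (s+10): 10 + j912 → |·| = √(10²+912²) = √831844 ≈ 912.05, ∠ = arctan(912/10) ≈ 89.37°
pole (s+500): 500 + j912 → |·| = √(500²+912²) = √1081744 ≈ 1040.1, ∠ = arctan(912/500) ≈ 61.27°
|L| = 100 / 9.4862e+05 ≈ 0.00010542

0.000105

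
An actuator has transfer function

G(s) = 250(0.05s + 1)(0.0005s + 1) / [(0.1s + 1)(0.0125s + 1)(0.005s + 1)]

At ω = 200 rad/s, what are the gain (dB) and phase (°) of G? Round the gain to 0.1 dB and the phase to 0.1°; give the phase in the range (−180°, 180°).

At ω = 200 rad/s:
zero (1 + j200·0.05) = 1 + j10 → |·| ≈ 10.05, ∠ ≈ 84.29°
zero (1 + j200·0.0005) = 1 + j0.1 → |·| ≈ 1.005, ∠ ≈ 5.71°
pole (1 + j200·0.1) = 1 + j20 → |·| ≈ 20.025, ∠ ≈ 87.14°
pole (1 + j200·0.0125) = 1 + j2.5 → |·| ≈ 2.6926, ∠ ≈ 68.20°
pole (1 + j200·0.005) = 1 + j1 → |·| ≈ 1.4142, ∠ ≈ 45.00°
|G| = 250 · 10.05 · 1.005 / (20.025 · 2.6926 · 1.4142) ≈ 33.114
Gain = 20 log₁₀(33.114) ≈ 30.40 dB
∠G = (84.29° + 5.71°) − (87.14° + 68.20° + 45.00°) = -110.34°

30.4 dB, -110.3°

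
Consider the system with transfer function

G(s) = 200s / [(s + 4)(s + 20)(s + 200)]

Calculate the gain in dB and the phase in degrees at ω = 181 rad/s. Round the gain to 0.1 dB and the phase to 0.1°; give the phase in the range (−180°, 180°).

-47.8 dB, -124.6°

At s = jω = j181:
zero at origin: s = j181 → |·| = 181, ∠ = 90.00°
pole (s+4): 4 + j181 → |·| = √(4²+181²) = √32777 ≈ 181.04, ∠ = arctan(181/4) ≈ 88.73°
pole (s+20): 20 + j181 → |·| = √(20²+181²) = √33161 ≈ 182.1, ∠ = arctan(181/20) ≈ 83.69°
pole (s+200): 200 + j181 → |·| = √(200²+181²) = √72761 ≈ 269.74, ∠ = arctan(181/200) ≈ 42.15°
|G| = 200 · 181 / 8.8926e+06 ≈ 0.0040708
Gain = 20 log₁₀(0.0040708) ≈ -47.81 dB
∠G = 90.00° − 214.57° = -124.57°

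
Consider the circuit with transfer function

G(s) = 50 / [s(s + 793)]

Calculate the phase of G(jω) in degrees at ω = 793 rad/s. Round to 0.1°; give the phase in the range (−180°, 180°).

-135.0°

At s = jω = j793:
pole (s+793): 793 + j793 → |·| = √(793²+793²) = √1257698 ≈ 1121.5, ∠ = arctan(793/793) ≈ 45.00°
pole at origin: |s| = 793, ∠ = 90.00° (in denominator)
∠G = 0.00° − 135.00° = -135.00°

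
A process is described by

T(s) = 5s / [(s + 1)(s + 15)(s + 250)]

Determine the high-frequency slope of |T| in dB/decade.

Each pole contributes −20 dB/decade at high frequency; each zero contributes +20 dB/decade.
Net: 1 zero(s) − 3 pole(s) → -40 dB/decade.

-40 dB/decade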